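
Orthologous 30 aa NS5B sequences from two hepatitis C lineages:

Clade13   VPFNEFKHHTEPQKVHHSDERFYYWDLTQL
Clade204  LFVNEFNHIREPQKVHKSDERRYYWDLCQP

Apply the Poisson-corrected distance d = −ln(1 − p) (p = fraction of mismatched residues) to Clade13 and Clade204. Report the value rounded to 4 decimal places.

The sequences differ at positions 1 (V/L), 2 (P/F), 3 (F/V), 7 (K/N), 9 (H/I), 10 (T/R), 17 (H/K), 22 (F/R), 28 (T/C), 30 (L/P).
p = 10/30 = 0.333333.
d = −ln(1 − 0.333333) = −ln(0.666667) = 0.4055.

0.4055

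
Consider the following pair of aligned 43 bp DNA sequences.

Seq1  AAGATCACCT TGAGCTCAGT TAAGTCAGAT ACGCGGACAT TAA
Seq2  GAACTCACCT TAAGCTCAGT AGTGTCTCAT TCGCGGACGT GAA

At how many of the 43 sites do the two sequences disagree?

12

Mismatches occur at site 1 (A→G), site 3 (G→A), site 4 (A→C), site 12 (G→A), site 21 (T→A), site 22 (A→G), site 23 (A→T), site 27 (A→T), site 28 (G→C), site 31 (A→T), site 39 (A→G), site 41 (T→G).
That gives 12 mismatches out of 43 aligned sites, so the Hamming distance is 12.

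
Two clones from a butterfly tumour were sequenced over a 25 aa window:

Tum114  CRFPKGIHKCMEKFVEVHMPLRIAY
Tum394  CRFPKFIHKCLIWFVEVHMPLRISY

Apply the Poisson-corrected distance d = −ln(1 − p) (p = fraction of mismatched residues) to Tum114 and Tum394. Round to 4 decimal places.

0.2231

Mismatches occur at site 6 (G↔F), site 11 (M↔L), site 12 (E↔I), site 13 (K↔W), site 24 (A↔S).
p = 5/25 = 0.200000.
d = −ln(1 − 0.200000) = −ln(0.800000) = 0.2231.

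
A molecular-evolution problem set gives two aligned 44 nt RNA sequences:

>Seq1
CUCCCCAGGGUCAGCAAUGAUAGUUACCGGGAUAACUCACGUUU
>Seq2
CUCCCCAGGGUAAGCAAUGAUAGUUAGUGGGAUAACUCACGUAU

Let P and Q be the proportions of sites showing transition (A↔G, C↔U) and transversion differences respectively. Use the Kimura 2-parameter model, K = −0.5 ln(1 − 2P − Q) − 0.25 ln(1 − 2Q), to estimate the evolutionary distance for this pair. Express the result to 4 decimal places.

Differing sites — 12:C/A (Tv); 27:C/G (Tv); 28:C/U (Ti); 43:U/A (Tv).
Of the 4 differences, 1 transition and 3 transversions over 44 sites: P = 1/44 = 0.022727, Q = 3/44 = 0.068182.
d = −0.5·ln(0.886364) − 0.25·ln(0.863636) = −0.5·(-0.120628) − 0.25·(-0.146604) = 0.0970.

0.0970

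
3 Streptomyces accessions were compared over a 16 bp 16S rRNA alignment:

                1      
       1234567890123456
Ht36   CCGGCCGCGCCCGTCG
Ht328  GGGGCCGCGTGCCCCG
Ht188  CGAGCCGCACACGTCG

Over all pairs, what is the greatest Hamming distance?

Pairwise Hamming distances:
  Ht36 vs Ht328: 6
  Ht36 vs Ht188: 4
  Ht328 vs Ht188: 7
The largest is 7, between Ht328 and Ht188.

7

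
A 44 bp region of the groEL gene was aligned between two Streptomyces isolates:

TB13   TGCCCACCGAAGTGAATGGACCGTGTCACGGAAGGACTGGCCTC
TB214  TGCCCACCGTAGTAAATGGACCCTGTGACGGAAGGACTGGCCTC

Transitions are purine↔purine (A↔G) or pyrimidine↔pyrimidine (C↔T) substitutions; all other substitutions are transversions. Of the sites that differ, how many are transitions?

1

Mismatches occur at site 10 (A↔T, transversion), site 14 (G↔A, transition), site 23 (G↔C, transversion), site 27 (C↔G, transversion).
Of the 4 differences, 1 transition and 3 transversions, so the answer is 1.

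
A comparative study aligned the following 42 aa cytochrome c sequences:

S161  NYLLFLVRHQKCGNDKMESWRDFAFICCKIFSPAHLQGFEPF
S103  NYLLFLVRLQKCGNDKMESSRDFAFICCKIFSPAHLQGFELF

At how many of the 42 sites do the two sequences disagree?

Mismatches occur at site 9 (H↔L), site 20 (W↔S), site 41 (P↔L).
That gives 3 mismatches out of 42 aligned sites, so the Hamming distance is 3.

3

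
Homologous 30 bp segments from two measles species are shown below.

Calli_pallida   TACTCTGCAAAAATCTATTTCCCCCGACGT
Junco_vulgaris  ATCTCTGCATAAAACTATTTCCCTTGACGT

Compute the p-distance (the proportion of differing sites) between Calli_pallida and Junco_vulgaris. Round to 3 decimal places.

Mismatches occur at site 1 (T/A), site 2 (A/T), site 10 (A/T), site 14 (T/A), site 24 (C/T), site 25 (C/T).
There are 6 differences over 30 sites, so p = 6/30 = 0.200.

0.200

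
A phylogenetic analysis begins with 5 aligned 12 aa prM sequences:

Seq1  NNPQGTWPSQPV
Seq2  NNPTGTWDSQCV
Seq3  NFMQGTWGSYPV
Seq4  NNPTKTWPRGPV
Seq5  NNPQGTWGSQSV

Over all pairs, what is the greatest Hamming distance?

7

Pairwise Hamming distances:
  Seq1 vs Seq2: 3
  Seq1 vs Seq3: 4
  Seq1 vs Seq4: 4
  Seq1 vs Seq5: 2
  Seq2 vs Seq3: 6
  Seq2 vs Seq4: 5
  Seq2 vs Seq5: 3
  Seq3 vs Seq4: 7
  Seq3 vs Seq5: 4
  Seq4 vs Seq5: 6
The largest is 7, between Seq3 and Seq4.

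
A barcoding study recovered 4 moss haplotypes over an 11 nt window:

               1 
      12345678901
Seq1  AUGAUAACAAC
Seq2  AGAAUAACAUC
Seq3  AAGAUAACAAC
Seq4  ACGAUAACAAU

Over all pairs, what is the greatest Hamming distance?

Pairwise Hamming distances:
  Seq1 vs Seq2: 3
  Seq1 vs Seq3: 1
  Seq1 vs Seq4: 2
  Seq2 vs Seq3: 3
  Seq2 vs Seq4: 4
  Seq3 vs Seq4: 2
The largest is 4, between Seq2 and Seq4.

4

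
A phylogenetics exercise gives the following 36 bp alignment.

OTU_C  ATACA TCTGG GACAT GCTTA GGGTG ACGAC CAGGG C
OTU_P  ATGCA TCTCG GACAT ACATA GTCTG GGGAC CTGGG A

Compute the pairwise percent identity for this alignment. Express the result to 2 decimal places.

72.22%

Mismatches occur at site 3 (A/G), site 9 (G/C), site 16 (G/A), site 18 (T/A), site 22 (G/T), site 23 (G/C), site 26 (A/G), site 27 (C/G), site 32 (A/T), site 36 (C/A).
26 of the 36 sites match, so the percent identity is 26/36 × 100 = 72.22%.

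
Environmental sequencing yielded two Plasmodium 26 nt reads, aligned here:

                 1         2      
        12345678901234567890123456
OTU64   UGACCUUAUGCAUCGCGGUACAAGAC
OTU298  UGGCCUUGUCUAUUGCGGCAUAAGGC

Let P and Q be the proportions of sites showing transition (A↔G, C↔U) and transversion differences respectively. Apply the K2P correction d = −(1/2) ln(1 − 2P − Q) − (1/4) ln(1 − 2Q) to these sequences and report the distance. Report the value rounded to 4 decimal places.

The sequences differ at positions 3 (A/G, transition), 8 (A/G, transition), 10 (G/C, transversion), 11 (C/U, transition), 14 (C/U, transition), 19 (U/C, transition), 21 (C/U, transition), 25 (A/G, transition).
Of the 8 differences, 7 transitions and 1 transversion over 26 sites: P = 7/26 = 0.269231, Q = 1/26 = 0.038462.
d = −0.5·ln(0.423076) − 0.25·ln(0.923076) = −0.5·(-0.860203) − 0.25·(-0.080044) = 0.4501.

0.4501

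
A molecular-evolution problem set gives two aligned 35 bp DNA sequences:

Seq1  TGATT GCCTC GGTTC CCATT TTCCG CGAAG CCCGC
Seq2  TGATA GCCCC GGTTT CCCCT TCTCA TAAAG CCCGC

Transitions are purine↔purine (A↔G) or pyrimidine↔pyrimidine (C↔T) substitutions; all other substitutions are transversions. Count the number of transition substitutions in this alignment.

8

Mismatches occur at site 5 (T/A, transversion), site 9 (T/C, transition), site 15 (C/T, transition), site 18 (A/C, transversion), site 19 (T/C, transition), site 22 (T/C, transition), site 23 (C/T, transition), site 25 (G/A, transition), site 26 (C/T, transition), site 27 (G/A, transition).
Of the 10 differences, 8 transitions and 2 transversions, so the answer is 8.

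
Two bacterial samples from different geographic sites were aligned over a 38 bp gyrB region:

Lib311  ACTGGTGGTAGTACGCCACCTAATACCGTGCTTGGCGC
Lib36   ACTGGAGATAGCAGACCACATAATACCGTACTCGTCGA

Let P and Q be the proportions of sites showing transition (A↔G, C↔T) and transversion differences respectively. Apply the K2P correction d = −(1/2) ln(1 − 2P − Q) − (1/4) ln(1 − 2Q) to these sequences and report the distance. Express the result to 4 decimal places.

Differing sites — 6:T/A (Tv); 8:G/A (Ti); 12:T/C (Ti); 14:C/G (Tv); 15:G/A (Ti); 20:C/A (Tv); 30:G/A (Ti); 33:T/C (Ti); 35:G/T (Tv); 38:C/A (Tv).
Of the 10 differences, 5 transitions and 5 transversions over 38 sites: P = 5/38 = 0.131579, Q = 5/38 = 0.131579.
d = −0.5·ln(0.605263) − 0.25·ln(0.736842) = −0.5·(-0.502092) − 0.25·(-0.305382) = 0.3274.

0.3274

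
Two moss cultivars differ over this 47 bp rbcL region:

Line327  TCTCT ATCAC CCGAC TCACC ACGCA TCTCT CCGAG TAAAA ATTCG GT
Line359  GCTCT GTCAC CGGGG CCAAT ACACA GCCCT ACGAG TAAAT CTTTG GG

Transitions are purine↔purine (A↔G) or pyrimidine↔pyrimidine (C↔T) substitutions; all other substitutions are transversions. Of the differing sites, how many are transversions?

Differing sites — 1:T/G (Tv); 6:A/G (Ti); 12:C/G (Tv); 14:A/G (Ti); 15:C/G (Tv); 16:T/C (Ti); 19:C/A (Tv); 20:C/T (Ti); 23:G/A (Ti); 26:T/G (Tv); 28:T/C (Ti); 31:C/A (Tv); 40:A/T (Tv); 41:A/C (Tv); 44:C/T (Ti); 47:T/G (Tv).
Of the 16 differences, 7 transitions and 9 transversions, so the answer is 9.

9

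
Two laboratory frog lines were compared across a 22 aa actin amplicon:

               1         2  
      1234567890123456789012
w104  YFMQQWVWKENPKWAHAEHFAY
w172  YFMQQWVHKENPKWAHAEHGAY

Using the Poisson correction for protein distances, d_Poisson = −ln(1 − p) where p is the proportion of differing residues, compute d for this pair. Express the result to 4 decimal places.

The sequences differ at positions 8 (W/H), 20 (F/G).
p = 2/22 = 0.090909.
d = −ln(1 − 0.090909) = −ln(0.909091) = 0.0953.

0.0953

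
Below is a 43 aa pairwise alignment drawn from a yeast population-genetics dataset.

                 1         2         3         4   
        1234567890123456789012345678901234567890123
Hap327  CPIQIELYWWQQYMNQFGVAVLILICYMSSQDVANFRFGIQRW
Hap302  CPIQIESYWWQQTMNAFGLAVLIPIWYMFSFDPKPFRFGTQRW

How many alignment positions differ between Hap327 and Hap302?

Mismatches occur at site 7 (L/S), site 13 (Y/T), site 16 (Q/A), site 19 (V/L), site 24 (L/P), site 26 (C/W), site 29 (S/F), site 31 (Q/F), site 33 (V/P), site 34 (A/K), site 35 (N/P), site 40 (I/T).
That gives 12 mismatches out of 43 aligned sites, so the Hamming distance is 12.

12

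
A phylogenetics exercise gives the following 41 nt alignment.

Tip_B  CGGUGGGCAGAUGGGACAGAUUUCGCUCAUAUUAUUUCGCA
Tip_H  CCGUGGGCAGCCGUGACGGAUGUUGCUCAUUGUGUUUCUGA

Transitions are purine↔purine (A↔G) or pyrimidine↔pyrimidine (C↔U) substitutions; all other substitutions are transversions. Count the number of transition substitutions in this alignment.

4

Mismatches occur at site 2 (G↔C, transversion), site 11 (A↔C, transversion), site 12 (U↔C, transition), site 14 (G↔U, transversion), site 18 (A↔G, transition), site 22 (U↔G, transversion), site 24 (C↔U, transition), site 31 (A↔U, transversion), site 32 (U↔G, transversion), site 34 (A↔G, transition), site 39 (G↔U, transversion), site 40 (C↔G, transversion).
Of the 12 differences, 4 transitions and 8 transversions, so the answer is 4.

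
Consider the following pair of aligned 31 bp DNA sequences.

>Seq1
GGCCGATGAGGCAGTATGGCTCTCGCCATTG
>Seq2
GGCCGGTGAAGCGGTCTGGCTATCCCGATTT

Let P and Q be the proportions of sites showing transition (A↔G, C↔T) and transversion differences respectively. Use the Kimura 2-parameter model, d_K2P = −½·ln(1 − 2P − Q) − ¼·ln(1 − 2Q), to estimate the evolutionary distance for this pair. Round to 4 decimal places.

0.3165

The sequences differ at positions 6 (A/G, transition), 10 (G/A, transition), 13 (A/G, transition), 16 (A/C, transversion), 22 (C/A, transversion), 25 (G/C, transversion), 27 (C/G, transversion), 31 (G/T, transversion).
Of the 8 differences, 3 transitions and 5 transversions over 31 sites: P = 3/31 = 0.096774, Q = 5/31 = 0.161290.
d = −0.5·ln(0.645162) − 0.25·ln(0.677420) = −0.5·(-0.438254) − 0.25·(-0.389464) = 0.3165.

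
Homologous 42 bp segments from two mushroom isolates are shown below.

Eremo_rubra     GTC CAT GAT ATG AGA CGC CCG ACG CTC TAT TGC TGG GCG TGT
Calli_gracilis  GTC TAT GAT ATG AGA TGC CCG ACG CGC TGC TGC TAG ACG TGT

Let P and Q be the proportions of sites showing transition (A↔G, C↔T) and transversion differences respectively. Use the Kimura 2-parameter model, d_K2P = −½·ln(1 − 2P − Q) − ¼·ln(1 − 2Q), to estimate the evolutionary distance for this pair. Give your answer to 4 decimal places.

0.1974

Mismatches occur at site 4 (C→T, transition), site 16 (C→T, transition), site 26 (T→G, transversion), site 29 (A→G, transition), site 30 (T→C, transition), site 35 (G→A, transition), site 37 (G→A, transition).
Of the 7 differences, 6 transitions and 1 transversion over 42 sites: P = 6/42 = 0.142857, Q = 1/42 = 0.023810.
d = −0.5·ln(0.690476) − 0.25·ln(0.952380) = −0.5·(-0.370374) − 0.25·(-0.048791) = 0.1974.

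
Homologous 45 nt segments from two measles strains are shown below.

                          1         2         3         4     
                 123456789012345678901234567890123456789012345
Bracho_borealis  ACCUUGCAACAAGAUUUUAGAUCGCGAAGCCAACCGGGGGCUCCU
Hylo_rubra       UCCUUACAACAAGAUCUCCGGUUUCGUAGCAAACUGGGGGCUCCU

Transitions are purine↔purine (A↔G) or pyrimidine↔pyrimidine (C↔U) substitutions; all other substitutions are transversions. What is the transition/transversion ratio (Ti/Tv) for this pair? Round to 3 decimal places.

1.200

Mismatches occur at site 1 (A/U, transversion), site 6 (G/A, transition), site 16 (U/C, transition), site 18 (U/C, transition), site 19 (A/C, transversion), site 21 (A/G, transition), site 23 (C/U, transition), site 24 (G/U, transversion), site 27 (A/U, transversion), site 31 (C/A, transversion), site 35 (C/U, transition).
Of the 11 differences, 6 transitions and 5 transversions, so Ti/Tv = 6/5 = 1.200.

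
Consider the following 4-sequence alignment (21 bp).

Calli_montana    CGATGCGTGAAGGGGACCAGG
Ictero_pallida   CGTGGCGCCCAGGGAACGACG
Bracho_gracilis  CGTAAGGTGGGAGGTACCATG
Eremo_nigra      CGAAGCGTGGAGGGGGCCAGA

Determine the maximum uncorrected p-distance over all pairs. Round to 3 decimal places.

Pairwise Hamming distances:
  Calli_montana vs Ictero_pallida: 8
  Calli_montana vs Bracho_gracilis: 9
  Calli_montana vs Eremo_nigra: 4
  Ictero_pallida vs Bracho_gracilis: 11
  Ictero_pallida vs Eremo_nigra: 10
  Bracho_gracilis vs Eremo_nigra: 9
The largest is 11 mismatches, between Ictero_pallida and Bracho_gracilis; p = 11/21 = 0.524.

0.524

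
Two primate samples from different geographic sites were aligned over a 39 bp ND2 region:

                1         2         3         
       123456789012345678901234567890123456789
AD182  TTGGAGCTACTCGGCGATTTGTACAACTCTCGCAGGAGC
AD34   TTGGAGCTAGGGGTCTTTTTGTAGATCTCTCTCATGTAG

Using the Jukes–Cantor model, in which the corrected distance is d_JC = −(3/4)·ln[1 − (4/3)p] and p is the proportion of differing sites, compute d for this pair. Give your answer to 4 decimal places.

The sequences differ at positions 10 (C/G), 11 (T/G), 12 (C/G), 14 (G/T), 16 (G/T), 17 (A/T), 24 (C/G), 26 (A/T), 32 (G/T), 35 (G/T), 37 (A/T), 38 (G/A), 39 (C/G).
p = 13/39 = 0.333333.
d = −0.75 · ln(1 − (4/3)·0.333333) = −0.75 · ln(0.555556) = −0.75 · (-0.587786) = 0.4408.

0.4408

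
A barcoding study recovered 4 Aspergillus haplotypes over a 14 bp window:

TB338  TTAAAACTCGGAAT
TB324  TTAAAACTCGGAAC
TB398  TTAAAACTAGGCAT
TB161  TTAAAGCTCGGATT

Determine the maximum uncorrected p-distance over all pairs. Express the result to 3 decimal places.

0.286

Pairwise Hamming distances:
  TB338 vs TB324: 1
  TB338 vs TB398: 2
  TB338 vs TB161: 2
  TB324 vs TB398: 3
  TB324 vs TB161: 3
  TB398 vs TB161: 4
The largest is 4 mismatches, between TB398 and TB161; p = 4/14 = 0.286.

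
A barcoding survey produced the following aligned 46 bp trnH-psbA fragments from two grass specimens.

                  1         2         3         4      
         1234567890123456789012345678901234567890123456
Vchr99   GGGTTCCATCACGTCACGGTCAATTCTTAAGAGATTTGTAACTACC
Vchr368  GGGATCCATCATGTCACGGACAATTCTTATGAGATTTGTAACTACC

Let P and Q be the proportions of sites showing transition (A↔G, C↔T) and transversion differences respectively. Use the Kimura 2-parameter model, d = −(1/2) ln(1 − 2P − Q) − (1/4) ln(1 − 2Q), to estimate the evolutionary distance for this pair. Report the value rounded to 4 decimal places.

0.0925

Differing sites — 4:T/A (Tv); 12:C/T (Ti); 20:T/A (Tv); 30:A/T (Tv).
Of the 4 differences, 1 transition and 3 transversions over 46 sites: P = 1/46 = 0.021739, Q = 3/46 = 0.065217.
d = −0.5·ln(0.891305) − 0.25·ln(0.869566) = −0.5·(-0.115069) − 0.25·(-0.139761) = 0.0925.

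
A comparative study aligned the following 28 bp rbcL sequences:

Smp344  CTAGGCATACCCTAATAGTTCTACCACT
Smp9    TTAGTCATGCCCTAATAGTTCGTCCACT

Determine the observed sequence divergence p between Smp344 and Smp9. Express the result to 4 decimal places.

0.1786

Differing sites — 1:C/T; 5:G/T; 9:A/G; 22:T/G; 23:A/T.
There are 5 differences over 28 sites, so p = 5/28 = 0.1786.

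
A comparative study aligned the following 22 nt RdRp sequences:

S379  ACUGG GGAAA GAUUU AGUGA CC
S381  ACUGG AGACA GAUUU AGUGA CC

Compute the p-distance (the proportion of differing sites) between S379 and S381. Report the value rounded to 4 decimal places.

0.0909

Differing sites — 6:G/A; 9:A/C.
There are 2 differences over 22 sites, so p = 2/22 = 0.0909.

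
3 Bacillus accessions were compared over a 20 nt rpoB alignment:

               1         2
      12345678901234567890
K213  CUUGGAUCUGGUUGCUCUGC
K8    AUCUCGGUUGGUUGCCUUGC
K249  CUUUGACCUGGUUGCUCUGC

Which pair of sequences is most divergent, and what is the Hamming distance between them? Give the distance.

9

Pairwise Hamming distances:
  K213 vs K8: 9
  K213 vs K249: 2
  K8 vs K249: 8
The largest is 9, between K213 and K8.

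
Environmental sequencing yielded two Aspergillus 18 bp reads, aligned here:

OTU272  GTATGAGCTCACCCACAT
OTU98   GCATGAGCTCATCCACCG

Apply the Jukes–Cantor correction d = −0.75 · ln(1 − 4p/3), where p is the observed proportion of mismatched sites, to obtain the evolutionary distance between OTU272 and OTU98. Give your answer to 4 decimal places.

0.2635

Mismatches occur at site 2 (T/C), site 12 (C/T), site 17 (A/C), site 18 (T/G).
p = 4/18 = 0.222222.
d = −0.75 · ln(1 − (4/3)·0.222222) = −0.75 · ln(0.703704) = −0.75 · (-0.351397) = 0.2635.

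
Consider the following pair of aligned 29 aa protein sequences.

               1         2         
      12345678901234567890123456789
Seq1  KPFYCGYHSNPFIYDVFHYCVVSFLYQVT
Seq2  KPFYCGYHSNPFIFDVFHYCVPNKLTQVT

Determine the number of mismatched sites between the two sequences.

Differing sites — 14:Y/F; 22:V/P; 23:S/N; 24:F/K; 26:Y/T.
That gives 5 mismatches out of 29 aligned sites, so the Hamming distance is 5.

5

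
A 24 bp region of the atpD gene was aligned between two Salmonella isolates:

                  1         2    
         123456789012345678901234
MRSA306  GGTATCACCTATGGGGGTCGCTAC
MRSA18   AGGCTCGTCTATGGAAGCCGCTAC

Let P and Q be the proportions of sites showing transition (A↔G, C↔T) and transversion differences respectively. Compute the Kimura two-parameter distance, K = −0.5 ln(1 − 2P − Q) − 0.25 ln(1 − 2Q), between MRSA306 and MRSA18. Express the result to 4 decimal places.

Mismatches occur at site 1 (G/A, transition), site 3 (T/G, transversion), site 4 (A/C, transversion), site 7 (A/G, transition), site 8 (C/T, transition), site 15 (G/A, transition), site 16 (G/A, transition), site 18 (T/C, transition).
Of the 8 differences, 6 transitions and 2 transversions over 24 sites: P = 6/24 = 0.250000, Q = 2/24 = 0.083333.
d = −0.5·ln(0.416667) − 0.25·ln(0.833334) = −0.5·(-0.875468) − 0.25·(-0.182321) = 0.4833.

0.4833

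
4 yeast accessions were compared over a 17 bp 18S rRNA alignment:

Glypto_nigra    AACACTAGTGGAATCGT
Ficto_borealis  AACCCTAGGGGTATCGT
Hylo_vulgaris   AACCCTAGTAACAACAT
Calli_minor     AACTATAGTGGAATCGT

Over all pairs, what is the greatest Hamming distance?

Pairwise Hamming distances:
  Glypto_nigra vs Ficto_borealis: 3
  Glypto_nigra vs Hylo_vulgaris: 6
  Glypto_nigra vs Calli_minor: 2
  Ficto_borealis vs Hylo_vulgaris: 6
  Ficto_borealis vs Calli_minor: 4
  Hylo_vulgaris vs Calli_minor: 7
The largest is 7, between Hylo_vulgaris and Calli_minor.

7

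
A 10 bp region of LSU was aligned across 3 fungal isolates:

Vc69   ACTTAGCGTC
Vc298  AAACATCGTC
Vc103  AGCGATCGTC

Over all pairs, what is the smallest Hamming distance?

3

Pairwise Hamming distances:
  Vc69 vs Vc298: 4
  Vc69 vs Vc103: 4
  Vc298 vs Vc103: 3
The smallest is 3, between Vc298 and Vc103.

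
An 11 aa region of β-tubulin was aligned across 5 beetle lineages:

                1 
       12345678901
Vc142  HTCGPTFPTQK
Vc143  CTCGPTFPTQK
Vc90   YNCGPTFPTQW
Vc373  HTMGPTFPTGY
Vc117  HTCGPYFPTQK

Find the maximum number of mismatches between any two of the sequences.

Pairwise Hamming distances:
  Vc142 vs Vc143: 1
  Vc142 vs Vc90: 3
  Vc142 vs Vc373: 3
  Vc142 vs Vc117: 1
  Vc143 vs Vc90: 3
  Vc143 vs Vc373: 4
  Vc143 vs Vc117: 2
  Vc90 vs Vc373: 5
  Vc90 vs Vc117: 4
  Vc373 vs Vc117: 4
The largest is 5, between Vc90 and Vc373.

5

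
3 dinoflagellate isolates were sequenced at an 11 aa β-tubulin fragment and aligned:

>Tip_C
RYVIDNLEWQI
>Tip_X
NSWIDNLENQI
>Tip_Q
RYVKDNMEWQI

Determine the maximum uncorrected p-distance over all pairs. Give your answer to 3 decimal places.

0.545

Pairwise Hamming distances:
  Tip_C vs Tip_X: 4
  Tip_C vs Tip_Q: 2
  Tip_X vs Tip_Q: 6
The largest is 6 mismatches, between Tip_X and Tip_Q; p = 6/11 = 0.545.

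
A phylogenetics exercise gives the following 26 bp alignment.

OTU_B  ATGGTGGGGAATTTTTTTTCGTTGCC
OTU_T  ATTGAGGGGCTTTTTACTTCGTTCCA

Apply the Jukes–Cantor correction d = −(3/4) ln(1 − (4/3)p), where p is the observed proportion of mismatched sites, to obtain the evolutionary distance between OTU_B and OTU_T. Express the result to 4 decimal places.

Differing sites — 3:G/T; 5:T/A; 10:A/C; 11:A/T; 16:T/A; 17:T/C; 24:G/C; 26:C/A.
p = 8/26 = 0.307692.
d = −0.75 · ln(1 − (4/3)·0.307692) = −0.75 · ln(0.589744) = −0.75 · (-0.528067) = 0.3961.

0.3961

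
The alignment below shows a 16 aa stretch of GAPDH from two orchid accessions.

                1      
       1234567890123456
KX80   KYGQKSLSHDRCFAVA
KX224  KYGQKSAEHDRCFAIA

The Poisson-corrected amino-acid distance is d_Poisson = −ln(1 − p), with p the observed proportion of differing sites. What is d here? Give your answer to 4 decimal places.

Mismatches occur at site 7 (L→A), site 8 (S→E), site 15 (V→I).
p = 3/16 = 0.187500.
d = −ln(1 − 0.187500) = −ln(0.812500) = 0.2076.

0.2076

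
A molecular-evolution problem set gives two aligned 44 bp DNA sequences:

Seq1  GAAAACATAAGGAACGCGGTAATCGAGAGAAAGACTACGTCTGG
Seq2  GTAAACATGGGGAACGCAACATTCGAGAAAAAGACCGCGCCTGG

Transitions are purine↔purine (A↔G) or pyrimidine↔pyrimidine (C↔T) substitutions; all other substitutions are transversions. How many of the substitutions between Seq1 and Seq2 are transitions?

The sequences differ at positions 2 (A/T, transversion), 9 (A/G, transition), 10 (A/G, transition), 18 (G/A, transition), 19 (G/A, transition), 20 (T/C, transition), 22 (A/T, transversion), 29 (G/A, transition), 36 (T/C, transition), 37 (A/G, transition), 40 (T/C, transition).
Of the 11 differences, 9 transitions and 2 transversions, so the answer is 9.

9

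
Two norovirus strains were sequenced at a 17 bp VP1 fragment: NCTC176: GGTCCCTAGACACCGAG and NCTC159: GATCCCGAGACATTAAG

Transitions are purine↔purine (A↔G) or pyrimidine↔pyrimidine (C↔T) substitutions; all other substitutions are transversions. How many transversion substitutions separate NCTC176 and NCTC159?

Differing sites — 2:G/A (Ti); 7:T/G (Tv); 13:C/T (Ti); 14:C/T (Ti); 15:G/A (Ti).
Of the 5 differences, 4 transitions and 1 transversion, so the answer is 1.

1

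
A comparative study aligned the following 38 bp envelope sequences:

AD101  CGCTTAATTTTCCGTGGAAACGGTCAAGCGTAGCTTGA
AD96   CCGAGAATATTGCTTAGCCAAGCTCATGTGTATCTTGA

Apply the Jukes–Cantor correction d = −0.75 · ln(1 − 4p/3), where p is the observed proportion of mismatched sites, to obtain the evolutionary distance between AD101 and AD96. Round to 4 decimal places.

0.5604

The sequences differ at positions 2 (G/C), 3 (C/G), 4 (T/A), 5 (T/G), 9 (T/A), 12 (C/G), 14 (G/T), 16 (G/A), 18 (A/C), 19 (A/C), 21 (C/A), 23 (G/C), 27 (A/T), 29 (C/T), 33 (G/T).
p = 15/38 = 0.394737.
d = −0.75 · ln(1 − (4/3)·0.394737) = −0.75 · ln(0.473684) = −0.75 · (-0.747215) = 0.5604.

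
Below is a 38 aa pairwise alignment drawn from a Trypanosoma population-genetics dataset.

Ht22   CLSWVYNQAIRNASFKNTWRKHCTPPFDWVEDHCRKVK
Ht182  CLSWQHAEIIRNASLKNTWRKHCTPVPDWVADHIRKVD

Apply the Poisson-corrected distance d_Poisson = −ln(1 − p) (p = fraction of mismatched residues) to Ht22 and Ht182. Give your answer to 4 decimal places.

0.3417

Differing sites — 5:V/Q; 6:Y/H; 7:N/A; 8:Q/E; 9:A/I; 15:F/L; 26:P/V; 27:F/P; 31:E/A; 34:C/I; 38:K/D.
p = 11/38 = 0.289474.
d = −ln(1 − 0.289474) = −ln(0.710526) = 0.3417.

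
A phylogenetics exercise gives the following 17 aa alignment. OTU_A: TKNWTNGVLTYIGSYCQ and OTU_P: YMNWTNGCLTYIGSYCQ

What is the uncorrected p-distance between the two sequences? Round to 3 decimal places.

Differing sites — 1:T/Y; 2:K/M; 8:V/C.
There are 3 differences over 17 sites, so p = 3/17 = 0.176.

0.176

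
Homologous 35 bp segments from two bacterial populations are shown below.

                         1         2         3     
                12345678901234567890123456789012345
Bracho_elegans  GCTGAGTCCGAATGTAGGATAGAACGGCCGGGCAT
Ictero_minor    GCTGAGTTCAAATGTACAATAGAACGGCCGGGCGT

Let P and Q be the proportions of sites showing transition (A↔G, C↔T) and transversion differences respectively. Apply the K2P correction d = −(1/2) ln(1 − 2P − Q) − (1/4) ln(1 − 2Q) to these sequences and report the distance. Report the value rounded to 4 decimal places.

0.1633

Mismatches occur at site 8 (C→T, transition), site 10 (G→A, transition), site 17 (G→C, transversion), site 18 (G→A, transition), site 34 (A→G, transition).
Of the 5 differences, 4 transitions and 1 transversion over 35 sites: P = 4/35 = 0.114286, Q = 1/35 = 0.028571.
d = −0.5·ln(0.742857) − 0.25·ln(0.942858) = −0.5·(-0.297252) − 0.25·(-0.058840) = 0.1633.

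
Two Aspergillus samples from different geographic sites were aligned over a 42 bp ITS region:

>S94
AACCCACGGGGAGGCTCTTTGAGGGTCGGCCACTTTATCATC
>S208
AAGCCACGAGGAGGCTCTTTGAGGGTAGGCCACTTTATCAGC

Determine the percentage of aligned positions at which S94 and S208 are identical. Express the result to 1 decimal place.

90.5%

The sequences differ at positions 3 (C/G), 9 (G/A), 27 (C/A), 41 (T/G).
38 of the 42 sites match, so the percent identity is 38/42 × 100 = 90.5%.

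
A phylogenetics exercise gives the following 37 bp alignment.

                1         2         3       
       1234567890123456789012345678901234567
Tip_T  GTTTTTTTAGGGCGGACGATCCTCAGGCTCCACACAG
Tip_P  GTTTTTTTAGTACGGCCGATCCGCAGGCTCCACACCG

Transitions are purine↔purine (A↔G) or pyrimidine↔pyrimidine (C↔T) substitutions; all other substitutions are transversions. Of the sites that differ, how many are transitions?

Differing sites — 11:G/T (Tv); 12:G/A (Ti); 16:A/C (Tv); 23:T/G (Tv); 36:A/C (Tv).
Of the 5 differences, 1 transition and 4 transversions, so the answer is 1.

1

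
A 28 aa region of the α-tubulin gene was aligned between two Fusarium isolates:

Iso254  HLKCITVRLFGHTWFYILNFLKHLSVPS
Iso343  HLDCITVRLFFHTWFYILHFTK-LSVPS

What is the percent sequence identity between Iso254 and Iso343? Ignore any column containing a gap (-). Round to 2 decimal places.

85.19%

Excluding the 1 gap column leaves 27 comparable sites.
Mismatches occur at site 3 (K/D), site 11 (G/F), site 19 (N/H), site 21 (L/T).
23 of the 27 comparable sites match, so the percent identity is 23/27 × 100 = 85.19%.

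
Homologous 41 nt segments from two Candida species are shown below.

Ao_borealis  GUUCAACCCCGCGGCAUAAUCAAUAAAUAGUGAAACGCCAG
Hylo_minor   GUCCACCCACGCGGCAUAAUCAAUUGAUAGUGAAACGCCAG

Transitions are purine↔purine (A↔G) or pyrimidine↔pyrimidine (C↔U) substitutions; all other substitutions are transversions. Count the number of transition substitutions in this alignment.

Differing sites — 3:U/C (Ti); 6:A/C (Tv); 9:C/A (Tv); 25:A/U (Tv); 26:A/G (Ti).
Of the 5 differences, 2 transitions and 3 transversions, so the answer is 2.

2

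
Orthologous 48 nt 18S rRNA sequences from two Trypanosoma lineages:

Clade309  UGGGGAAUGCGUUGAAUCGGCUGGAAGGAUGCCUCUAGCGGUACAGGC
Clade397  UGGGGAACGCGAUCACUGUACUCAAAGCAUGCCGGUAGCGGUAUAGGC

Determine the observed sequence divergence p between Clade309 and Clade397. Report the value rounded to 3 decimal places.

0.271

The sequences differ at positions 8 (U/C), 12 (U/A), 14 (G/C), 16 (A/C), 18 (C/G), 19 (G/U), 20 (G/A), 23 (G/C), 24 (G/A), 28 (G/C), 34 (U/G), 35 (C/G), 44 (C/U).
There are 13 differences over 48 sites, so p = 13/48 = 0.271.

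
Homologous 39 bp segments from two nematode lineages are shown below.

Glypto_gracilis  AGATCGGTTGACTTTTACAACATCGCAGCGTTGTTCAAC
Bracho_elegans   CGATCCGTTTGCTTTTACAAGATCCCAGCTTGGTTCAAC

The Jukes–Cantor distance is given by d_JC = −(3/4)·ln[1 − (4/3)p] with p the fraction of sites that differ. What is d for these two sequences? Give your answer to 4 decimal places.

Differing sites — 1:A/C; 6:G/C; 10:G/T; 11:A/G; 21:C/G; 25:G/C; 30:G/T; 32:T/G.
p = 8/39 = 0.205128.
d = −0.75 · ln(1 − (4/3)·0.205128) = −0.75 · ln(0.726496) = −0.75 · (-0.319522) = 0.2396.

0.2396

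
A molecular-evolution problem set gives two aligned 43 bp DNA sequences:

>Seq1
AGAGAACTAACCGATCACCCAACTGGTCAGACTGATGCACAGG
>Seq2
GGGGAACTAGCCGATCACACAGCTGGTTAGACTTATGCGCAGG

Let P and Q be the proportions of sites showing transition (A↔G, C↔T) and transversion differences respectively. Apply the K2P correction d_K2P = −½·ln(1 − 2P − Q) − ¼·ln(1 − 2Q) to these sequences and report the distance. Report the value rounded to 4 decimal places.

The sequences differ at positions 1 (A/G, transition), 3 (A/G, transition), 10 (A/G, transition), 19 (C/A, transversion), 22 (A/G, transition), 28 (C/T, transition), 34 (G/T, transversion), 39 (A/G, transition).
Of the 8 differences, 6 transitions and 2 transversions over 43 sites: P = 6/43 = 0.139535, Q = 2/43 = 0.046512.
d = −0.5·ln(0.674418) − 0.25·ln(0.906976) = −0.5·(-0.393905) − 0.25·(-0.097639) = 0.2214.

0.2214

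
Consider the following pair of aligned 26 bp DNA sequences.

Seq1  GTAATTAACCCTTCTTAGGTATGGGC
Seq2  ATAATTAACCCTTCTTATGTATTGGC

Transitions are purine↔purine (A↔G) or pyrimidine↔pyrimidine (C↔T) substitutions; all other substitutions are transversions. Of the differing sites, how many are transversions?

Mismatches occur at site 1 (G→A, transition), site 18 (G→T, transversion), site 23 (G→T, transversion).
Of the 3 differences, 1 transition and 2 transversions, so the answer is 2.

2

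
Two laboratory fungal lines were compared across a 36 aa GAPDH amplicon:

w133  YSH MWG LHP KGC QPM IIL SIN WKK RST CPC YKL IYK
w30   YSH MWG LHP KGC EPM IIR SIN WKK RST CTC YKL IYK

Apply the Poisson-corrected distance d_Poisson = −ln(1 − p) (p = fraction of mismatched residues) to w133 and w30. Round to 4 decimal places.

0.0870

Differing sites — 13:Q/E; 18:L/R; 29:P/T.
p = 3/36 = 0.083333.
d = −ln(1 − 0.083333) = −ln(0.916667) = 0.0870.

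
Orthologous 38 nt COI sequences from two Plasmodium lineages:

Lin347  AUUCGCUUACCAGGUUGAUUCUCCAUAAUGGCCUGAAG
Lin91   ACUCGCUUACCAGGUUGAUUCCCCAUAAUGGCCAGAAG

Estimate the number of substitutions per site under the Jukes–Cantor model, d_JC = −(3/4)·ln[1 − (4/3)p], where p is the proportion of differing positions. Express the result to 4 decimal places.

Mismatches occur at site 2 (U→C), site 22 (U→C), site 34 (U→A).
p = 3/38 = 0.078947.
d = −0.75 · ln(1 − (4/3)·0.078947) = −0.75 · ln(0.894737) = −0.75 · (-0.111225) = 0.0834.

0.0834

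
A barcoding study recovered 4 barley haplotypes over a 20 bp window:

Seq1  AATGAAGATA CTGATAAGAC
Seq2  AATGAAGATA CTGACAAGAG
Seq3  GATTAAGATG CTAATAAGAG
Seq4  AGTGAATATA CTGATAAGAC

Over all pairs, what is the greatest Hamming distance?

7

Pairwise Hamming distances:
  Seq1 vs Seq2: 2
  Seq1 vs Seq3: 5
  Seq1 vs Seq4: 2
  Seq2 vs Seq3: 5
  Seq2 vs Seq4: 4
  Seq3 vs Seq4: 7
The largest is 7, between Seq3 and Seq4.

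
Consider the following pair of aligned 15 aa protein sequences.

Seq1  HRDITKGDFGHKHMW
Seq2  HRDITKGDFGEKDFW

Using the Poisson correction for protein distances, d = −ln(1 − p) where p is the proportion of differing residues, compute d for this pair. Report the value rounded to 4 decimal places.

0.2231

Differing sites — 11:H/E; 13:H/D; 14:M/F.
p = 3/15 = 0.200000.
d = −ln(1 − 0.200000) = −ln(0.800000) = 0.2231.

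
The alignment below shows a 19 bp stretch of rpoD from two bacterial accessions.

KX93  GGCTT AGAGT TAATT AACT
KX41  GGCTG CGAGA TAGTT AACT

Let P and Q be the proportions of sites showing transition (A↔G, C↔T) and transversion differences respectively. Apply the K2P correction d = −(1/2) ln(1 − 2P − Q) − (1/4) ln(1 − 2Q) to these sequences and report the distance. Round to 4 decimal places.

The sequences differ at positions 5 (T/G, transversion), 6 (A/C, transversion), 10 (T/A, transversion), 13 (A/G, transition).
Of the 4 differences, 1 transition and 3 transversions over 19 sites: P = 1/19 = 0.052632, Q = 3/19 = 0.157895.
d = −0.5·ln(0.736841) − 0.25·ln(0.684210) = −0.5·(-0.305383) − 0.25·(-0.379490) = 0.2476.

0.2476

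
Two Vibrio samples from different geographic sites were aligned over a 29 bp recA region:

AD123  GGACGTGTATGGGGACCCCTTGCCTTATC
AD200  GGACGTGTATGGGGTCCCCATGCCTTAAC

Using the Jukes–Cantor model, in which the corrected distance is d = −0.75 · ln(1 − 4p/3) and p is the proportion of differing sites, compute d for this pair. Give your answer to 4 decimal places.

0.1113

Differing sites — 15:A/T; 20:T/A; 28:T/A.
p = 3/29 = 0.103448.
d = −0.75 · ln(1 − (4/3)·0.103448) = −0.75 · ln(0.862069) = −0.75 · (-0.148420) = 0.1113.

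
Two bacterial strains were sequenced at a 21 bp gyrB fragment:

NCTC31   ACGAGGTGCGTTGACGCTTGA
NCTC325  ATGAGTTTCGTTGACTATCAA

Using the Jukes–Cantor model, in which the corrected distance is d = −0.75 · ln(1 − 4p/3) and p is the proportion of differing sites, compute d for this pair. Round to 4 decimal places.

Mismatches occur at site 2 (C↔T), site 6 (G↔T), site 8 (G↔T), site 16 (G↔T), site 17 (C↔A), site 19 (T↔C), site 20 (G↔A).
p = 7/21 = 0.333333.
d = −0.75 · ln(1 − (4/3)·0.333333) = −0.75 · ln(0.555556) = −0.75 · (-0.587786) = 0.4408.

0.4408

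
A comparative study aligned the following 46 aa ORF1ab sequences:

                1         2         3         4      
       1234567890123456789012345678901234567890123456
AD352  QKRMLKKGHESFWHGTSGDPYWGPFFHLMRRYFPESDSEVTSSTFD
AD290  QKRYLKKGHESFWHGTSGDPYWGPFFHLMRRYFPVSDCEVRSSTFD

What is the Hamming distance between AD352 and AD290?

4

The sequences differ at positions 4 (M/Y), 35 (E/V), 38 (S/C), 41 (T/R).
That gives 4 mismatches out of 46 aligned sites, so the Hamming distance is 4.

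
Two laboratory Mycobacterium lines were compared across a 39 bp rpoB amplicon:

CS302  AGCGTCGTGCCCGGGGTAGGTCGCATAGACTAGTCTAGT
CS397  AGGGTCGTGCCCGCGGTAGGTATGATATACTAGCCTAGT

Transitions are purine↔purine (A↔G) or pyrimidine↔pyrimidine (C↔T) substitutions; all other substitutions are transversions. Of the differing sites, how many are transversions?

The sequences differ at positions 3 (C/G, transversion), 14 (G/C, transversion), 22 (C/A, transversion), 23 (G/T, transversion), 24 (C/G, transversion), 28 (G/T, transversion), 34 (T/C, transition).
Of the 7 differences, 1 transition and 6 transversions, so the answer is 6.

6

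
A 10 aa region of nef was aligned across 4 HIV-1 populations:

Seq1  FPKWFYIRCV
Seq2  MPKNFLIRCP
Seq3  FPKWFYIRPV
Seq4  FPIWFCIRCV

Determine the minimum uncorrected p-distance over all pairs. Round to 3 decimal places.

Pairwise Hamming distances:
  Seq1 vs Seq2: 4
  Seq1 vs Seq3: 1
  Seq1 vs Seq4: 2
  Seq2 vs Seq3: 5
  Seq2 vs Seq4: 5
  Seq3 vs Seq4: 3
The smallest is 1 mismatch, between Seq1 and Seq3; p = 1/10 = 0.100.

0.100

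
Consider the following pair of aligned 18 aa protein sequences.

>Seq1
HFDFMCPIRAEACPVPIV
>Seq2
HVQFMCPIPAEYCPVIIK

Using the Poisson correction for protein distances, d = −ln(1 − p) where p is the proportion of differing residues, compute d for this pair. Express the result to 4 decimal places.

Differing sites — 2:F/V; 3:D/Q; 9:R/P; 12:A/Y; 16:P/I; 18:V/K.
p = 6/18 = 0.333333.
d = −ln(1 − 0.333333) = −ln(0.666667) = 0.4055.

0.4055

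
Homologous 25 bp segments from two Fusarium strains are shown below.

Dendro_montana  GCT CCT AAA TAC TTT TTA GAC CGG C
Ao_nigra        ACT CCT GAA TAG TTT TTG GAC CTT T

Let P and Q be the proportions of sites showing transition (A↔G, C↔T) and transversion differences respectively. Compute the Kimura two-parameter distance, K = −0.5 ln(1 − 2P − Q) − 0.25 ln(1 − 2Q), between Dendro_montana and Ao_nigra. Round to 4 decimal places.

0.3585

Mismatches occur at site 1 (G↔A, transition), site 7 (A↔G, transition), site 12 (C↔G, transversion), site 18 (A↔G, transition), site 23 (G↔T, transversion), site 24 (G↔T, transversion), site 25 (C↔T, transition).
Of the 7 differences, 4 transitions and 3 transversions over 25 sites: P = 4/25 = 0.160000, Q = 3/25 = 0.120000.
d = −0.5·ln(0.560000) − 0.25·ln(0.760000) = −0.5·(-0.579818) − 0.25·(-0.274437) = 0.3585.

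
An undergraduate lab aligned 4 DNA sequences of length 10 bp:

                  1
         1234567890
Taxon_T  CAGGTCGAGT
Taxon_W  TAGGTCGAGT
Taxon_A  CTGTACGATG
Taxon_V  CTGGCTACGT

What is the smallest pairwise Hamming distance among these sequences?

Pairwise Hamming distances:
  Taxon_T vs Taxon_W: 1
  Taxon_T vs Taxon_A: 5
  Taxon_T vs Taxon_V: 5
  Taxon_W vs Taxon_A: 6
  Taxon_W vs Taxon_V: 6
  Taxon_A vs Taxon_V: 7
The smallest is 1, between Taxon_T and Taxon_W.

1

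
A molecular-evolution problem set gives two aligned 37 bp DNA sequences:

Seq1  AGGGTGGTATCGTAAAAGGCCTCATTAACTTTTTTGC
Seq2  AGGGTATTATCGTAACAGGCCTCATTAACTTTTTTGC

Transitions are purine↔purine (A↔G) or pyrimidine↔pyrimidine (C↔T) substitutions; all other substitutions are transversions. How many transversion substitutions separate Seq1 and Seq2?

2

Differing sites — 6:G/A (Ti); 7:G/T (Tv); 16:A/C (Tv).
Of the 3 differences, 1 transition and 2 transversions, so the answer is 2.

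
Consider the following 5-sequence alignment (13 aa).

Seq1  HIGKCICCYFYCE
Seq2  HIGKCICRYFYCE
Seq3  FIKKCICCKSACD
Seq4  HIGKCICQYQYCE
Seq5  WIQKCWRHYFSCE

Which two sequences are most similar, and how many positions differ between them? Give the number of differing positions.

Pairwise Hamming distances:
  Seq1 vs Seq2: 1
  Seq1 vs Seq3: 6
  Seq1 vs Seq4: 2
  Seq1 vs Seq5: 6
  Seq2 vs Seq3: 7
  Seq2 vs Seq4: 2
  Seq2 vs Seq5: 6
  Seq3 vs Seq4: 7
  Seq3 vs Seq5: 9
  Seq4 vs Seq5: 7
The smallest is 1, between Seq1 and Seq2.

1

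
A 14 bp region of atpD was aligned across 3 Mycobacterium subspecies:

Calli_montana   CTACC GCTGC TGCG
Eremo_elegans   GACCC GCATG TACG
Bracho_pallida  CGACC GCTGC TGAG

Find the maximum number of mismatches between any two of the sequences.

Pairwise Hamming distances:
  Calli_montana vs Eremo_elegans: 7
  Calli_montana vs Bracho_pallida: 2
  Eremo_elegans vs Bracho_pallida: 8
The largest is 8, between Eremo_elegans and Bracho_pallida.

8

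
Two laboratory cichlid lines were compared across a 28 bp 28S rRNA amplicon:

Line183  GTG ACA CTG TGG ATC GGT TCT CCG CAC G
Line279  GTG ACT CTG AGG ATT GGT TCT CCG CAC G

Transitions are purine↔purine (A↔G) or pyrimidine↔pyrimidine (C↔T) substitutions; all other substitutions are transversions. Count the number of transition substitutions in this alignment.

1

Differing sites — 6:A/T (Tv); 10:T/A (Tv); 15:C/T (Ti).
Of the 3 differences, 1 transition and 2 transversions, so the answer is 1.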